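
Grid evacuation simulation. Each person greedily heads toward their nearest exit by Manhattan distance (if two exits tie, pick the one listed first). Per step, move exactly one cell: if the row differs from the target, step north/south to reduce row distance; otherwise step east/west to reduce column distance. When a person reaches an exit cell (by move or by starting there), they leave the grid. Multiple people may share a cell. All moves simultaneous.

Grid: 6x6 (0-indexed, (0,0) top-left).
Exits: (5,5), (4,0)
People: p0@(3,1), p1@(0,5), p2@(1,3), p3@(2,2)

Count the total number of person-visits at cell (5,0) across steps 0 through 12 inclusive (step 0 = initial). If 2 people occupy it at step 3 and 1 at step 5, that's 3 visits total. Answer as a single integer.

Answer: 0

Derivation:
Step 0: p0@(3,1) p1@(0,5) p2@(1,3) p3@(2,2) -> at (5,0): 0 [-], cum=0
Step 1: p0@(4,1) p1@(1,5) p2@(2,3) p3@(3,2) -> at (5,0): 0 [-], cum=0
Step 2: p0@ESC p1@(2,5) p2@(3,3) p3@(4,2) -> at (5,0): 0 [-], cum=0
Step 3: p0@ESC p1@(3,5) p2@(4,3) p3@(4,1) -> at (5,0): 0 [-], cum=0
Step 4: p0@ESC p1@(4,5) p2@(5,3) p3@ESC -> at (5,0): 0 [-], cum=0
Step 5: p0@ESC p1@ESC p2@(5,4) p3@ESC -> at (5,0): 0 [-], cum=0
Step 6: p0@ESC p1@ESC p2@ESC p3@ESC -> at (5,0): 0 [-], cum=0
Total visits = 0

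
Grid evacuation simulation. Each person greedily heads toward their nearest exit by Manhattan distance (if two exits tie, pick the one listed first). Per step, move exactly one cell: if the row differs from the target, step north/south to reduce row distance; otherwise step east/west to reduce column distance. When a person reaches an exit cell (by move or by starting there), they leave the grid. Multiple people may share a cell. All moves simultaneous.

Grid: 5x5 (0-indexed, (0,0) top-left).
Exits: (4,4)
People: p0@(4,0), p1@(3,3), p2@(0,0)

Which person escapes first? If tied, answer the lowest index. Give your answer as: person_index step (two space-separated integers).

Step 1: p0:(4,0)->(4,1) | p1:(3,3)->(4,3) | p2:(0,0)->(1,0)
Step 2: p0:(4,1)->(4,2) | p1:(4,3)->(4,4)->EXIT | p2:(1,0)->(2,0)
Step 3: p0:(4,2)->(4,3) | p1:escaped | p2:(2,0)->(3,0)
Step 4: p0:(4,3)->(4,4)->EXIT | p1:escaped | p2:(3,0)->(4,0)
Step 5: p0:escaped | p1:escaped | p2:(4,0)->(4,1)
Step 6: p0:escaped | p1:escaped | p2:(4,1)->(4,2)
Step 7: p0:escaped | p1:escaped | p2:(4,2)->(4,3)
Step 8: p0:escaped | p1:escaped | p2:(4,3)->(4,4)->EXIT
Exit steps: [4, 2, 8]
First to escape: p1 at step 2

Answer: 1 2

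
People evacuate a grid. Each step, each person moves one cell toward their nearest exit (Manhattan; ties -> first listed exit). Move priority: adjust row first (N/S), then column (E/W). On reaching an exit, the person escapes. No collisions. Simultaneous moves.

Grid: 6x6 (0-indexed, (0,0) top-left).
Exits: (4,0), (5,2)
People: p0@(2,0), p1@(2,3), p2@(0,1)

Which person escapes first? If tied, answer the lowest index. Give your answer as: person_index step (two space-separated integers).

Answer: 0 2

Derivation:
Step 1: p0:(2,0)->(3,0) | p1:(2,3)->(3,3) | p2:(0,1)->(1,1)
Step 2: p0:(3,0)->(4,0)->EXIT | p1:(3,3)->(4,3) | p2:(1,1)->(2,1)
Step 3: p0:escaped | p1:(4,3)->(5,3) | p2:(2,1)->(3,1)
Step 4: p0:escaped | p1:(5,3)->(5,2)->EXIT | p2:(3,1)->(4,1)
Step 5: p0:escaped | p1:escaped | p2:(4,1)->(4,0)->EXIT
Exit steps: [2, 4, 5]
First to escape: p0 at step 2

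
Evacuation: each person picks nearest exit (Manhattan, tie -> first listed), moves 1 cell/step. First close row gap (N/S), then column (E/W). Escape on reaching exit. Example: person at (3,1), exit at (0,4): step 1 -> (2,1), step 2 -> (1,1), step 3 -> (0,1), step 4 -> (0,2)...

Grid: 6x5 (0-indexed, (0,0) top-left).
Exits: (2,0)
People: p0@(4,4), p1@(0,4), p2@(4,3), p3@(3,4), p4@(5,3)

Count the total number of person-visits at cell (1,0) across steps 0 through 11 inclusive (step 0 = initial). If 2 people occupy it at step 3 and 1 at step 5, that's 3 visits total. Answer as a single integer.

Step 0: p0@(4,4) p1@(0,4) p2@(4,3) p3@(3,4) p4@(5,3) -> at (1,0): 0 [-], cum=0
Step 1: p0@(3,4) p1@(1,4) p2@(3,3) p3@(2,4) p4@(4,3) -> at (1,0): 0 [-], cum=0
Step 2: p0@(2,4) p1@(2,4) p2@(2,3) p3@(2,3) p4@(3,3) -> at (1,0): 0 [-], cum=0
Step 3: p0@(2,3) p1@(2,3) p2@(2,2) p3@(2,2) p4@(2,3) -> at (1,0): 0 [-], cum=0
Step 4: p0@(2,2) p1@(2,2) p2@(2,1) p3@(2,1) p4@(2,2) -> at (1,0): 0 [-], cum=0
Step 5: p0@(2,1) p1@(2,1) p2@ESC p3@ESC p4@(2,1) -> at (1,0): 0 [-], cum=0
Step 6: p0@ESC p1@ESC p2@ESC p3@ESC p4@ESC -> at (1,0): 0 [-], cum=0
Total visits = 0

Answer: 0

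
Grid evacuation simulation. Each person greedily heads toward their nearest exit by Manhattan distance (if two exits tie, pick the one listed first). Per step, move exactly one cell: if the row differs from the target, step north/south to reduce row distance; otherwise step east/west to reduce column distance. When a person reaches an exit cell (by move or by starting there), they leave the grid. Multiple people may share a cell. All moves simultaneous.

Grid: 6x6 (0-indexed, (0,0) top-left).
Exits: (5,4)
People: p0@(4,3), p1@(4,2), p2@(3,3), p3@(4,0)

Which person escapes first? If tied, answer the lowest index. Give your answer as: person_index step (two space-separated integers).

Answer: 0 2

Derivation:
Step 1: p0:(4,3)->(5,3) | p1:(4,2)->(5,2) | p2:(3,3)->(4,3) | p3:(4,0)->(5,0)
Step 2: p0:(5,3)->(5,4)->EXIT | p1:(5,2)->(5,3) | p2:(4,3)->(5,3) | p3:(5,0)->(5,1)
Step 3: p0:escaped | p1:(5,3)->(5,4)->EXIT | p2:(5,3)->(5,4)->EXIT | p3:(5,1)->(5,2)
Step 4: p0:escaped | p1:escaped | p2:escaped | p3:(5,2)->(5,3)
Step 5: p0:escaped | p1:escaped | p2:escaped | p3:(5,3)->(5,4)->EXIT
Exit steps: [2, 3, 3, 5]
First to escape: p0 at step 2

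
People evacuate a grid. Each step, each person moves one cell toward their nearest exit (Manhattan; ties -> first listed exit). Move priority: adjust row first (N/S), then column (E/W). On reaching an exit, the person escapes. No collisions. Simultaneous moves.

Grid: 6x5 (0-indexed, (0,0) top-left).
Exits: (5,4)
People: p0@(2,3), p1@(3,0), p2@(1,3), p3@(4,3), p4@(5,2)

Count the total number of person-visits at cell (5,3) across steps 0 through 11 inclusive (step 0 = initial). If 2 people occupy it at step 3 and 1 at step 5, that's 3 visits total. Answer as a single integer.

Step 0: p0@(2,3) p1@(3,0) p2@(1,3) p3@(4,3) p4@(5,2) -> at (5,3): 0 [-], cum=0
Step 1: p0@(3,3) p1@(4,0) p2@(2,3) p3@(5,3) p4@(5,3) -> at (5,3): 2 [p3,p4], cum=2
Step 2: p0@(4,3) p1@(5,0) p2@(3,3) p3@ESC p4@ESC -> at (5,3): 0 [-], cum=2
Step 3: p0@(5,3) p1@(5,1) p2@(4,3) p3@ESC p4@ESC -> at (5,3): 1 [p0], cum=3
Step 4: p0@ESC p1@(5,2) p2@(5,3) p3@ESC p4@ESC -> at (5,3): 1 [p2], cum=4
Step 5: p0@ESC p1@(5,3) p2@ESC p3@ESC p4@ESC -> at (5,3): 1 [p1], cum=5
Step 6: p0@ESC p1@ESC p2@ESC p3@ESC p4@ESC -> at (5,3): 0 [-], cum=5
Total visits = 5

Answer: 5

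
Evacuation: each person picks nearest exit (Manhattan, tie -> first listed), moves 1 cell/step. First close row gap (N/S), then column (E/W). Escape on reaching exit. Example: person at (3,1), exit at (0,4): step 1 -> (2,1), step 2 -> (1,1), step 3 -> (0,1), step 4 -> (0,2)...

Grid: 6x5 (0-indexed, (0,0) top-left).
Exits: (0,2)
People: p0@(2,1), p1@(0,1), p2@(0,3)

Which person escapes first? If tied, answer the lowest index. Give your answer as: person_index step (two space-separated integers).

Step 1: p0:(2,1)->(1,1) | p1:(0,1)->(0,2)->EXIT | p2:(0,3)->(0,2)->EXIT
Step 2: p0:(1,1)->(0,1) | p1:escaped | p2:escaped
Step 3: p0:(0,1)->(0,2)->EXIT | p1:escaped | p2:escaped
Exit steps: [3, 1, 1]
First to escape: p1 at step 1

Answer: 1 1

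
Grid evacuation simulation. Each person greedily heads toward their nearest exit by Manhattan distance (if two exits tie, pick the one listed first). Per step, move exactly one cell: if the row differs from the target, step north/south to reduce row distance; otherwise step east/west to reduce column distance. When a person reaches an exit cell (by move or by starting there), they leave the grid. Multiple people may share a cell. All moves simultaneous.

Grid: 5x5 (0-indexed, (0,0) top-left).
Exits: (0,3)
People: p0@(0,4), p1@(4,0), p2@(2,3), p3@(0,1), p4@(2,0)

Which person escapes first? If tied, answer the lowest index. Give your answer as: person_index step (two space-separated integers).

Step 1: p0:(0,4)->(0,3)->EXIT | p1:(4,0)->(3,0) | p2:(2,3)->(1,3) | p3:(0,1)->(0,2) | p4:(2,0)->(1,0)
Step 2: p0:escaped | p1:(3,0)->(2,0) | p2:(1,3)->(0,3)->EXIT | p3:(0,2)->(0,3)->EXIT | p4:(1,0)->(0,0)
Step 3: p0:escaped | p1:(2,0)->(1,0) | p2:escaped | p3:escaped | p4:(0,0)->(0,1)
Step 4: p0:escaped | p1:(1,0)->(0,0) | p2:escaped | p3:escaped | p4:(0,1)->(0,2)
Step 5: p0:escaped | p1:(0,0)->(0,1) | p2:escaped | p3:escaped | p4:(0,2)->(0,3)->EXIT
Step 6: p0:escaped | p1:(0,1)->(0,2) | p2:escaped | p3:escaped | p4:escaped
Step 7: p0:escaped | p1:(0,2)->(0,3)->EXIT | p2:escaped | p3:escaped | p4:escaped
Exit steps: [1, 7, 2, 2, 5]
First to escape: p0 at step 1

Answer: 0 1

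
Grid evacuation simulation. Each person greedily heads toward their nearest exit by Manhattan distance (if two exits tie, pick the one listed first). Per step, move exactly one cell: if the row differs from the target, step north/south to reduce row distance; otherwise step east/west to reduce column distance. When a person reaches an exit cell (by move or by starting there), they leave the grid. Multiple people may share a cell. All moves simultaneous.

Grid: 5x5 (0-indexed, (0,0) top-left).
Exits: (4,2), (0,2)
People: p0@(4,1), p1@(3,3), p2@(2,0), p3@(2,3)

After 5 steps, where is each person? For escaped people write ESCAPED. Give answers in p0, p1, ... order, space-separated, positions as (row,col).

Step 1: p0:(4,1)->(4,2)->EXIT | p1:(3,3)->(4,3) | p2:(2,0)->(3,0) | p3:(2,3)->(3,3)
Step 2: p0:escaped | p1:(4,3)->(4,2)->EXIT | p2:(3,0)->(4,0) | p3:(3,3)->(4,3)
Step 3: p0:escaped | p1:escaped | p2:(4,0)->(4,1) | p3:(4,3)->(4,2)->EXIT
Step 4: p0:escaped | p1:escaped | p2:(4,1)->(4,2)->EXIT | p3:escaped

ESCAPED ESCAPED ESCAPED ESCAPED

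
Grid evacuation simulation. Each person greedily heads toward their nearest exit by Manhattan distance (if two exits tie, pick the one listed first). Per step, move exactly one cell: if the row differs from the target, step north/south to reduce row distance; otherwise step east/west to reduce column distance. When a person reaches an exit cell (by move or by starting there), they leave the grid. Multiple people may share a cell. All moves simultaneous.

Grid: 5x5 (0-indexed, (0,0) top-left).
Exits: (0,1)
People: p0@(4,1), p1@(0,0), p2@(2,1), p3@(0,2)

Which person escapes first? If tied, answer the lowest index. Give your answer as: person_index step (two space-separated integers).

Step 1: p0:(4,1)->(3,1) | p1:(0,0)->(0,1)->EXIT | p2:(2,1)->(1,1) | p3:(0,2)->(0,1)->EXIT
Step 2: p0:(3,1)->(2,1) | p1:escaped | p2:(1,1)->(0,1)->EXIT | p3:escaped
Step 3: p0:(2,1)->(1,1) | p1:escaped | p2:escaped | p3:escaped
Step 4: p0:(1,1)->(0,1)->EXIT | p1:escaped | p2:escaped | p3:escaped
Exit steps: [4, 1, 2, 1]
First to escape: p1 at step 1

Answer: 1 1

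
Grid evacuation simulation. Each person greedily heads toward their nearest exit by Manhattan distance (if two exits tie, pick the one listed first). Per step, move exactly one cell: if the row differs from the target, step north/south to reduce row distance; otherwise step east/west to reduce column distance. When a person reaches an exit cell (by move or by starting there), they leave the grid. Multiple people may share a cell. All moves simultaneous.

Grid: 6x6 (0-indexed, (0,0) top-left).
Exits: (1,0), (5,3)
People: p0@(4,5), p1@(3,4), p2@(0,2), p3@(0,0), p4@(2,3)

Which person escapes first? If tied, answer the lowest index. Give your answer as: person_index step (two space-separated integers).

Step 1: p0:(4,5)->(5,5) | p1:(3,4)->(4,4) | p2:(0,2)->(1,2) | p3:(0,0)->(1,0)->EXIT | p4:(2,3)->(3,3)
Step 2: p0:(5,5)->(5,4) | p1:(4,4)->(5,4) | p2:(1,2)->(1,1) | p3:escaped | p4:(3,3)->(4,3)
Step 3: p0:(5,4)->(5,3)->EXIT | p1:(5,4)->(5,3)->EXIT | p2:(1,1)->(1,0)->EXIT | p3:escaped | p4:(4,3)->(5,3)->EXIT
Exit steps: [3, 3, 3, 1, 3]
First to escape: p3 at step 1

Answer: 3 1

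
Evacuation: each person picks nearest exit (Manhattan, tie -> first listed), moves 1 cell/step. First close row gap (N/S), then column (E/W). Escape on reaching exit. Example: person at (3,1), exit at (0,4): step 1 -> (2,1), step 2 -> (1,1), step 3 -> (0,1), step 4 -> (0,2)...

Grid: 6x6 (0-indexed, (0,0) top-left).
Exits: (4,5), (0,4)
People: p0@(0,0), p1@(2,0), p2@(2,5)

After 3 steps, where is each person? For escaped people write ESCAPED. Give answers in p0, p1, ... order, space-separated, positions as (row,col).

Step 1: p0:(0,0)->(0,1) | p1:(2,0)->(1,0) | p2:(2,5)->(3,5)
Step 2: p0:(0,1)->(0,2) | p1:(1,0)->(0,0) | p2:(3,5)->(4,5)->EXIT
Step 3: p0:(0,2)->(0,3) | p1:(0,0)->(0,1) | p2:escaped

(0,3) (0,1) ESCAPED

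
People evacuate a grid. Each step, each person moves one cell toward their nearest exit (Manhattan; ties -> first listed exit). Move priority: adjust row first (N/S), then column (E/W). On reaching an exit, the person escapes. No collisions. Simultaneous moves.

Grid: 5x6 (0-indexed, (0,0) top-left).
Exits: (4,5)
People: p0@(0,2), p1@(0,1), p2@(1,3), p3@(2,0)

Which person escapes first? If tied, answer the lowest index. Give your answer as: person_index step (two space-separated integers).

Step 1: p0:(0,2)->(1,2) | p1:(0,1)->(1,1) | p2:(1,3)->(2,3) | p3:(2,0)->(3,0)
Step 2: p0:(1,2)->(2,2) | p1:(1,1)->(2,1) | p2:(2,3)->(3,3) | p3:(3,0)->(4,0)
Step 3: p0:(2,2)->(3,2) | p1:(2,1)->(3,1) | p2:(3,3)->(4,3) | p3:(4,0)->(4,1)
Step 4: p0:(3,2)->(4,2) | p1:(3,1)->(4,1) | p2:(4,3)->(4,4) | p3:(4,1)->(4,2)
Step 5: p0:(4,2)->(4,3) | p1:(4,1)->(4,2) | p2:(4,4)->(4,5)->EXIT | p3:(4,2)->(4,3)
Step 6: p0:(4,3)->(4,4) | p1:(4,2)->(4,3) | p2:escaped | p3:(4,3)->(4,4)
Step 7: p0:(4,4)->(4,5)->EXIT | p1:(4,3)->(4,4) | p2:escaped | p3:(4,4)->(4,5)->EXIT
Step 8: p0:escaped | p1:(4,4)->(4,5)->EXIT | p2:escaped | p3:escaped
Exit steps: [7, 8, 5, 7]
First to escape: p2 at step 5

Answer: 2 5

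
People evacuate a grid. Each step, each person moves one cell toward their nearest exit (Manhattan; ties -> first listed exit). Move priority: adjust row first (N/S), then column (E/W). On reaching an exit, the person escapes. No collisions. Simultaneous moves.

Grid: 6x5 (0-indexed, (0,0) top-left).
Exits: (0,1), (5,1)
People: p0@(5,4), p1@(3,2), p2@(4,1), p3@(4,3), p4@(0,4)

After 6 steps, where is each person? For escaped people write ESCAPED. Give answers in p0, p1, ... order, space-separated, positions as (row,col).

Step 1: p0:(5,4)->(5,3) | p1:(3,2)->(4,2) | p2:(4,1)->(5,1)->EXIT | p3:(4,3)->(5,3) | p4:(0,4)->(0,3)
Step 2: p0:(5,3)->(5,2) | p1:(4,2)->(5,2) | p2:escaped | p3:(5,3)->(5,2) | p4:(0,3)->(0,2)
Step 3: p0:(5,2)->(5,1)->EXIT | p1:(5,2)->(5,1)->EXIT | p2:escaped | p3:(5,2)->(5,1)->EXIT | p4:(0,2)->(0,1)->EXIT

ESCAPED ESCAPED ESCAPED ESCAPED ESCAPED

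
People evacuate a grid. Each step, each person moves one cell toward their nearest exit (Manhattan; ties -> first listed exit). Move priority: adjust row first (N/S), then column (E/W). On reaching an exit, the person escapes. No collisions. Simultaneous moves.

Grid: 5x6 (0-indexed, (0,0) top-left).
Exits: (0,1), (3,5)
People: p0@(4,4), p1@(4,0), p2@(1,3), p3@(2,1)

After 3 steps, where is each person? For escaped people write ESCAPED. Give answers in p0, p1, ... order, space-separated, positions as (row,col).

Step 1: p0:(4,4)->(3,4) | p1:(4,0)->(3,0) | p2:(1,3)->(0,3) | p3:(2,1)->(1,1)
Step 2: p0:(3,4)->(3,5)->EXIT | p1:(3,0)->(2,0) | p2:(0,3)->(0,2) | p3:(1,1)->(0,1)->EXIT
Step 3: p0:escaped | p1:(2,0)->(1,0) | p2:(0,2)->(0,1)->EXIT | p3:escaped

ESCAPED (1,0) ESCAPED ESCAPED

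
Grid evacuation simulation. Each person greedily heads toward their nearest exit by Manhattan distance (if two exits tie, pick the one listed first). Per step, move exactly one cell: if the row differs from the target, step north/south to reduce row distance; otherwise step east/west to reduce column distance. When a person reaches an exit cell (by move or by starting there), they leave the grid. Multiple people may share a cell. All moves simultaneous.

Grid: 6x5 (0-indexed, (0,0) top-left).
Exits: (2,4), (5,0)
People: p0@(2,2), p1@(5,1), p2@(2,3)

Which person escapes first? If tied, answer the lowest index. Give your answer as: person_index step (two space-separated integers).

Answer: 1 1

Derivation:
Step 1: p0:(2,2)->(2,3) | p1:(5,1)->(5,0)->EXIT | p2:(2,3)->(2,4)->EXIT
Step 2: p0:(2,3)->(2,4)->EXIT | p1:escaped | p2:escaped
Exit steps: [2, 1, 1]
First to escape: p1 at step 1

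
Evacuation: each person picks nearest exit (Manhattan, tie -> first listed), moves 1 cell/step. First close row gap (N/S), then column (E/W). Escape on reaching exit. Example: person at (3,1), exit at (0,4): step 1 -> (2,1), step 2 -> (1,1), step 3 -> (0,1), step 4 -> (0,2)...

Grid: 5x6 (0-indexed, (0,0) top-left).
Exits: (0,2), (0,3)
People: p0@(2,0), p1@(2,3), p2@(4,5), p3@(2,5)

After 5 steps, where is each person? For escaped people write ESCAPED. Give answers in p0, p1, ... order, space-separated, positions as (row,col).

Step 1: p0:(2,0)->(1,0) | p1:(2,3)->(1,3) | p2:(4,5)->(3,5) | p3:(2,5)->(1,5)
Step 2: p0:(1,0)->(0,0) | p1:(1,3)->(0,3)->EXIT | p2:(3,5)->(2,5) | p3:(1,5)->(0,5)
Step 3: p0:(0,0)->(0,1) | p1:escaped | p2:(2,5)->(1,5) | p3:(0,5)->(0,4)
Step 4: p0:(0,1)->(0,2)->EXIT | p1:escaped | p2:(1,5)->(0,5) | p3:(0,4)->(0,3)->EXIT
Step 5: p0:escaped | p1:escaped | p2:(0,5)->(0,4) | p3:escaped

ESCAPED ESCAPED (0,4) ESCAPED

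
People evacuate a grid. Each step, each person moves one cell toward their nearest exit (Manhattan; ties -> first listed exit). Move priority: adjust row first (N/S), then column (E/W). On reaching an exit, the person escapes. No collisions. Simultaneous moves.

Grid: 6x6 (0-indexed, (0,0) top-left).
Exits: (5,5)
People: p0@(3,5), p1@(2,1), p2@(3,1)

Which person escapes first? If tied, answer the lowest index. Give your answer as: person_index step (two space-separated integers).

Step 1: p0:(3,5)->(4,5) | p1:(2,1)->(3,1) | p2:(3,1)->(4,1)
Step 2: p0:(4,5)->(5,5)->EXIT | p1:(3,1)->(4,1) | p2:(4,1)->(5,1)
Step 3: p0:escaped | p1:(4,1)->(5,1) | p2:(5,1)->(5,2)
Step 4: p0:escaped | p1:(5,1)->(5,2) | p2:(5,2)->(5,3)
Step 5: p0:escaped | p1:(5,2)->(5,3) | p2:(5,3)->(5,4)
Step 6: p0:escaped | p1:(5,3)->(5,4) | p2:(5,4)->(5,5)->EXIT
Step 7: p0:escaped | p1:(5,4)->(5,5)->EXIT | p2:escaped
Exit steps: [2, 7, 6]
First to escape: p0 at step 2

Answer: 0 2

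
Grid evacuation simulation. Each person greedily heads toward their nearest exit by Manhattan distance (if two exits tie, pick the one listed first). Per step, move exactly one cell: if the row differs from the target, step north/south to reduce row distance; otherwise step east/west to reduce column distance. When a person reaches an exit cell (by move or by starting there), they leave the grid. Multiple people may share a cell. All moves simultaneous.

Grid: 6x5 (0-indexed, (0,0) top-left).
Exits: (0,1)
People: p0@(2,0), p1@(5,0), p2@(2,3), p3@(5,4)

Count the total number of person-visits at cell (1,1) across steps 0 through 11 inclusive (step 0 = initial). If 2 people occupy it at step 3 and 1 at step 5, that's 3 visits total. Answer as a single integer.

Answer: 0

Derivation:
Step 0: p0@(2,0) p1@(5,0) p2@(2,3) p3@(5,4) -> at (1,1): 0 [-], cum=0
Step 1: p0@(1,0) p1@(4,0) p2@(1,3) p3@(4,4) -> at (1,1): 0 [-], cum=0
Step 2: p0@(0,0) p1@(3,0) p2@(0,3) p3@(3,4) -> at (1,1): 0 [-], cum=0
Step 3: p0@ESC p1@(2,0) p2@(0,2) p3@(2,4) -> at (1,1): 0 [-], cum=0
Step 4: p0@ESC p1@(1,0) p2@ESC p3@(1,4) -> at (1,1): 0 [-], cum=0
Step 5: p0@ESC p1@(0,0) p2@ESC p3@(0,4) -> at (1,1): 0 [-], cum=0
Step 6: p0@ESC p1@ESC p2@ESC p3@(0,3) -> at (1,1): 0 [-], cum=0
Step 7: p0@ESC p1@ESC p2@ESC p3@(0,2) -> at (1,1): 0 [-], cum=0
Step 8: p0@ESC p1@ESC p2@ESC p3@ESC -> at (1,1): 0 [-], cum=0
Total visits = 0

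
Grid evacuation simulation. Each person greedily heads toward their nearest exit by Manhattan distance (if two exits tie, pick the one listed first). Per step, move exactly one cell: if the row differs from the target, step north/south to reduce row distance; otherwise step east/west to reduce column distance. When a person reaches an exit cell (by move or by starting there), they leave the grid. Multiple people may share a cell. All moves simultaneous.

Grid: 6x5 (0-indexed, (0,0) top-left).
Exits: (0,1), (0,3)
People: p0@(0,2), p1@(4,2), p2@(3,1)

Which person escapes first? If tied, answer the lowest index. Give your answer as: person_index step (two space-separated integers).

Answer: 0 1

Derivation:
Step 1: p0:(0,2)->(0,1)->EXIT | p1:(4,2)->(3,2) | p2:(3,1)->(2,1)
Step 2: p0:escaped | p1:(3,2)->(2,2) | p2:(2,1)->(1,1)
Step 3: p0:escaped | p1:(2,2)->(1,2) | p2:(1,1)->(0,1)->EXIT
Step 4: p0:escaped | p1:(1,2)->(0,2) | p2:escaped
Step 5: p0:escaped | p1:(0,2)->(0,1)->EXIT | p2:escaped
Exit steps: [1, 5, 3]
First to escape: p0 at step 1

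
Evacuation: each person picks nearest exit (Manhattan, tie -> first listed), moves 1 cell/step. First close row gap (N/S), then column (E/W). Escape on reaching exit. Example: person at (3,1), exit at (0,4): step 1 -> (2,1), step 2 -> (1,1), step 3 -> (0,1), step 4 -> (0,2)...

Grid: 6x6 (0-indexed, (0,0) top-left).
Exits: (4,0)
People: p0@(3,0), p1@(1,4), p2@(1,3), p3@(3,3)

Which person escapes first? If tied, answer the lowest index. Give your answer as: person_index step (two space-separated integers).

Step 1: p0:(3,0)->(4,0)->EXIT | p1:(1,4)->(2,4) | p2:(1,3)->(2,3) | p3:(3,3)->(4,3)
Step 2: p0:escaped | p1:(2,4)->(3,4) | p2:(2,3)->(3,3) | p3:(4,3)->(4,2)
Step 3: p0:escaped | p1:(3,4)->(4,4) | p2:(3,3)->(4,3) | p3:(4,2)->(4,1)
Step 4: p0:escaped | p1:(4,4)->(4,3) | p2:(4,3)->(4,2) | p3:(4,1)->(4,0)->EXIT
Step 5: p0:escaped | p1:(4,3)->(4,2) | p2:(4,2)->(4,1) | p3:escaped
Step 6: p0:escaped | p1:(4,2)->(4,1) | p2:(4,1)->(4,0)->EXIT | p3:escaped
Step 7: p0:escaped | p1:(4,1)->(4,0)->EXIT | p2:escaped | p3:escaped
Exit steps: [1, 7, 6, 4]
First to escape: p0 at step 1

Answer: 0 1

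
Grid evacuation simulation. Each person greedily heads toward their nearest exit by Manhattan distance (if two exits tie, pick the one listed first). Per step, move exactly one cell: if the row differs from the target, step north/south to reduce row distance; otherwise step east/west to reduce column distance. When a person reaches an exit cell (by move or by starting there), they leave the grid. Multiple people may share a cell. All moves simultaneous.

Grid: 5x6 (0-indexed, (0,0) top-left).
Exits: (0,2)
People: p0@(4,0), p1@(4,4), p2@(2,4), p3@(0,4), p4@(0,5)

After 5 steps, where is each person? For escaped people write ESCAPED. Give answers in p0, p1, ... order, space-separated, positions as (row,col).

Step 1: p0:(4,0)->(3,0) | p1:(4,4)->(3,4) | p2:(2,4)->(1,4) | p3:(0,4)->(0,3) | p4:(0,5)->(0,4)
Step 2: p0:(3,0)->(2,0) | p1:(3,4)->(2,4) | p2:(1,4)->(0,4) | p3:(0,3)->(0,2)->EXIT | p4:(0,4)->(0,3)
Step 3: p0:(2,0)->(1,0) | p1:(2,4)->(1,4) | p2:(0,4)->(0,3) | p3:escaped | p4:(0,3)->(0,2)->EXIT
Step 4: p0:(1,0)->(0,0) | p1:(1,4)->(0,4) | p2:(0,3)->(0,2)->EXIT | p3:escaped | p4:escaped
Step 5: p0:(0,0)->(0,1) | p1:(0,4)->(0,3) | p2:escaped | p3:escaped | p4:escaped

(0,1) (0,3) ESCAPED ESCAPED ESCAPED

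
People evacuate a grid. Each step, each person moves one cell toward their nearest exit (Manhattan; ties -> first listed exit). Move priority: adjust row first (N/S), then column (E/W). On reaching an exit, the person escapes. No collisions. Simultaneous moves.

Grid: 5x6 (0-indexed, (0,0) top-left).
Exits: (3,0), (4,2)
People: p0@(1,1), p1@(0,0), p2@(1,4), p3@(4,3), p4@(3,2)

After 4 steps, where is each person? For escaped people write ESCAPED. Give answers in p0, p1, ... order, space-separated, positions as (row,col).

Step 1: p0:(1,1)->(2,1) | p1:(0,0)->(1,0) | p2:(1,4)->(2,4) | p3:(4,3)->(4,2)->EXIT | p4:(3,2)->(4,2)->EXIT
Step 2: p0:(2,1)->(3,1) | p1:(1,0)->(2,0) | p2:(2,4)->(3,4) | p3:escaped | p4:escaped
Step 3: p0:(3,1)->(3,0)->EXIT | p1:(2,0)->(3,0)->EXIT | p2:(3,4)->(4,4) | p3:escaped | p4:escaped
Step 4: p0:escaped | p1:escaped | p2:(4,4)->(4,3) | p3:escaped | p4:escaped

ESCAPED ESCAPED (4,3) ESCAPED ESCAPED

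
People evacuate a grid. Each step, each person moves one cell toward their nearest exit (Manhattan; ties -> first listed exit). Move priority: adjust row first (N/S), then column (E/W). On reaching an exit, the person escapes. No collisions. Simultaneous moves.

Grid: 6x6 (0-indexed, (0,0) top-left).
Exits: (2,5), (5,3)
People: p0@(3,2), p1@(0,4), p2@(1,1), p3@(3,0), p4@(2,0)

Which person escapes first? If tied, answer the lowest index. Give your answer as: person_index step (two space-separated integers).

Step 1: p0:(3,2)->(4,2) | p1:(0,4)->(1,4) | p2:(1,1)->(2,1) | p3:(3,0)->(4,0) | p4:(2,0)->(2,1)
Step 2: p0:(4,2)->(5,2) | p1:(1,4)->(2,4) | p2:(2,1)->(2,2) | p3:(4,0)->(5,0) | p4:(2,1)->(2,2)
Step 3: p0:(5,2)->(5,3)->EXIT | p1:(2,4)->(2,5)->EXIT | p2:(2,2)->(2,3) | p3:(5,0)->(5,1) | p4:(2,2)->(2,3)
Step 4: p0:escaped | p1:escaped | p2:(2,3)->(2,4) | p3:(5,1)->(5,2) | p4:(2,3)->(2,4)
Step 5: p0:escaped | p1:escaped | p2:(2,4)->(2,5)->EXIT | p3:(5,2)->(5,3)->EXIT | p4:(2,4)->(2,5)->EXIT
Exit steps: [3, 3, 5, 5, 5]
First to escape: p0 at step 3

Answer: 0 3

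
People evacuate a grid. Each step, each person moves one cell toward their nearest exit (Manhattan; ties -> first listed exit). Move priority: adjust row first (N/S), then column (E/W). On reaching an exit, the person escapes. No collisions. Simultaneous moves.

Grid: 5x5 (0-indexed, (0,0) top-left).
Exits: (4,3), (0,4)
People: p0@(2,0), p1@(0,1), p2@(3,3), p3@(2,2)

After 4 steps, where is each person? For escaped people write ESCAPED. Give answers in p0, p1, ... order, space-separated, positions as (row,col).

Step 1: p0:(2,0)->(3,0) | p1:(0,1)->(0,2) | p2:(3,3)->(4,3)->EXIT | p3:(2,2)->(3,2)
Step 2: p0:(3,0)->(4,0) | p1:(0,2)->(0,3) | p2:escaped | p3:(3,2)->(4,2)
Step 3: p0:(4,0)->(4,1) | p1:(0,3)->(0,4)->EXIT | p2:escaped | p3:(4,2)->(4,3)->EXIT
Step 4: p0:(4,1)->(4,2) | p1:escaped | p2:escaped | p3:escaped

(4,2) ESCAPED ESCAPED ESCAPED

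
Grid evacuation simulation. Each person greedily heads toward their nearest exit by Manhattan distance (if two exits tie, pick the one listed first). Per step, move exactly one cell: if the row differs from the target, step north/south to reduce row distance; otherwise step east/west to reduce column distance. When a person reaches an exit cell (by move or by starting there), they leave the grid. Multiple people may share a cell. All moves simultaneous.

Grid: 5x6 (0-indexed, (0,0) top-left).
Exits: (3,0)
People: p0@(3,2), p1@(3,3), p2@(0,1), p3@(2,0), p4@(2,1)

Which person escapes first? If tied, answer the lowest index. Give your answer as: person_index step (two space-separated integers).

Step 1: p0:(3,2)->(3,1) | p1:(3,3)->(3,2) | p2:(0,1)->(1,1) | p3:(2,0)->(3,0)->EXIT | p4:(2,1)->(3,1)
Step 2: p0:(3,1)->(3,0)->EXIT | p1:(3,2)->(3,1) | p2:(1,1)->(2,1) | p3:escaped | p4:(3,1)->(3,0)->EXIT
Step 3: p0:escaped | p1:(3,1)->(3,0)->EXIT | p2:(2,1)->(3,1) | p3:escaped | p4:escaped
Step 4: p0:escaped | p1:escaped | p2:(3,1)->(3,0)->EXIT | p3:escaped | p4:escaped
Exit steps: [2, 3, 4, 1, 2]
First to escape: p3 at step 1

Answer: 3 1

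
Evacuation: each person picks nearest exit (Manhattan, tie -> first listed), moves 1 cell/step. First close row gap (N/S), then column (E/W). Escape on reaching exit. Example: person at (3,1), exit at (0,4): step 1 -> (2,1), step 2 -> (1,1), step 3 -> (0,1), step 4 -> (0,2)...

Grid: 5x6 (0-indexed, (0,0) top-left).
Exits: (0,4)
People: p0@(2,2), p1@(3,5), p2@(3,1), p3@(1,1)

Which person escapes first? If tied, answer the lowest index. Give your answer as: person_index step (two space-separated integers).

Answer: 0 4

Derivation:
Step 1: p0:(2,2)->(1,2) | p1:(3,5)->(2,5) | p2:(3,1)->(2,1) | p3:(1,1)->(0,1)
Step 2: p0:(1,2)->(0,2) | p1:(2,5)->(1,5) | p2:(2,1)->(1,1) | p3:(0,1)->(0,2)
Step 3: p0:(0,2)->(0,3) | p1:(1,5)->(0,5) | p2:(1,1)->(0,1) | p3:(0,2)->(0,3)
Step 4: p0:(0,3)->(0,4)->EXIT | p1:(0,5)->(0,4)->EXIT | p2:(0,1)->(0,2) | p3:(0,3)->(0,4)->EXIT
Step 5: p0:escaped | p1:escaped | p2:(0,2)->(0,3) | p3:escaped
Step 6: p0:escaped | p1:escaped | p2:(0,3)->(0,4)->EXIT | p3:escaped
Exit steps: [4, 4, 6, 4]
First to escape: p0 at step 4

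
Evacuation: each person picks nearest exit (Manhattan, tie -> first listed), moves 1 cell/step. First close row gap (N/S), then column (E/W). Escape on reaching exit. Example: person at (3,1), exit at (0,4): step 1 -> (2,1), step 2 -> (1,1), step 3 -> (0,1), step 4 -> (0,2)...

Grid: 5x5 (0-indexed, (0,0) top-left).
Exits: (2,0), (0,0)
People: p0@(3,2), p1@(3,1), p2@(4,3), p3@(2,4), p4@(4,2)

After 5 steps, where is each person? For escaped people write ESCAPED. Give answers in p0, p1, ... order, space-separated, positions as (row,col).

Step 1: p0:(3,2)->(2,2) | p1:(3,1)->(2,1) | p2:(4,3)->(3,3) | p3:(2,4)->(2,3) | p4:(4,2)->(3,2)
Step 2: p0:(2,2)->(2,1) | p1:(2,1)->(2,0)->EXIT | p2:(3,3)->(2,3) | p3:(2,3)->(2,2) | p4:(3,2)->(2,2)
Step 3: p0:(2,1)->(2,0)->EXIT | p1:escaped | p2:(2,3)->(2,2) | p3:(2,2)->(2,1) | p4:(2,2)->(2,1)
Step 4: p0:escaped | p1:escaped | p2:(2,2)->(2,1) | p3:(2,1)->(2,0)->EXIT | p4:(2,1)->(2,0)->EXIT
Step 5: p0:escaped | p1:escaped | p2:(2,1)->(2,0)->EXIT | p3:escaped | p4:escaped

ESCAPED ESCAPED ESCAPED ESCAPED ESCAPED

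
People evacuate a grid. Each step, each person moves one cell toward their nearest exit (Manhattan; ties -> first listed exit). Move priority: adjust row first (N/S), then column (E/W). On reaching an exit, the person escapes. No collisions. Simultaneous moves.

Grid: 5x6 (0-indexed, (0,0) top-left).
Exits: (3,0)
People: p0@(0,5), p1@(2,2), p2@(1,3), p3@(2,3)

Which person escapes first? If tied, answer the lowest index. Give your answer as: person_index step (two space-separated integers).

Answer: 1 3

Derivation:
Step 1: p0:(0,5)->(1,5) | p1:(2,2)->(3,2) | p2:(1,3)->(2,3) | p3:(2,3)->(3,3)
Step 2: p0:(1,5)->(2,5) | p1:(3,2)->(3,1) | p2:(2,3)->(3,3) | p3:(3,3)->(3,2)
Step 3: p0:(2,5)->(3,5) | p1:(3,1)->(3,0)->EXIT | p2:(3,3)->(3,2) | p3:(3,2)->(3,1)
Step 4: p0:(3,5)->(3,4) | p1:escaped | p2:(3,2)->(3,1) | p3:(3,1)->(3,0)->EXIT
Step 5: p0:(3,4)->(3,3) | p1:escaped | p2:(3,1)->(3,0)->EXIT | p3:escaped
Step 6: p0:(3,3)->(3,2) | p1:escaped | p2:escaped | p3:escaped
Step 7: p0:(3,2)->(3,1) | p1:escaped | p2:escaped | p3:escaped
Step 8: p0:(3,1)->(3,0)->EXIT | p1:escaped | p2:escaped | p3:escaped
Exit steps: [8, 3, 5, 4]
First to escape: p1 at step 3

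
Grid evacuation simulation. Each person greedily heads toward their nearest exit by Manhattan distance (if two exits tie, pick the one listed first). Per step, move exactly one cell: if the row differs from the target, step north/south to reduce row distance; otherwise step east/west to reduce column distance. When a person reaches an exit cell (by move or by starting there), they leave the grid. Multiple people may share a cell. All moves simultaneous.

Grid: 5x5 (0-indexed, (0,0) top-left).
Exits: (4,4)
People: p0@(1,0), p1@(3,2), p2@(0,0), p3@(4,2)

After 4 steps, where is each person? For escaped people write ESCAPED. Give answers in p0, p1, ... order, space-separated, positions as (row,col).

Step 1: p0:(1,0)->(2,0) | p1:(3,2)->(4,2) | p2:(0,0)->(1,0) | p3:(4,2)->(4,3)
Step 2: p0:(2,0)->(3,0) | p1:(4,2)->(4,3) | p2:(1,0)->(2,0) | p3:(4,3)->(4,4)->EXIT
Step 3: p0:(3,0)->(4,0) | p1:(4,3)->(4,4)->EXIT | p2:(2,0)->(3,0) | p3:escaped
Step 4: p0:(4,0)->(4,1) | p1:escaped | p2:(3,0)->(4,0) | p3:escaped

(4,1) ESCAPED (4,0) ESCAPED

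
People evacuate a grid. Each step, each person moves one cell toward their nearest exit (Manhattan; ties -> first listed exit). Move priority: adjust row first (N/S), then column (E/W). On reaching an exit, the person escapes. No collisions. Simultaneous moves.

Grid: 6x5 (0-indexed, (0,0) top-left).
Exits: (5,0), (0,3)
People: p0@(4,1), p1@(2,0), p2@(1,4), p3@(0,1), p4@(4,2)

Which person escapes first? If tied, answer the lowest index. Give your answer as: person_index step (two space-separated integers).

Answer: 0 2

Derivation:
Step 1: p0:(4,1)->(5,1) | p1:(2,0)->(3,0) | p2:(1,4)->(0,4) | p3:(0,1)->(0,2) | p4:(4,2)->(5,2)
Step 2: p0:(5,1)->(5,0)->EXIT | p1:(3,0)->(4,0) | p2:(0,4)->(0,3)->EXIT | p3:(0,2)->(0,3)->EXIT | p4:(5,2)->(5,1)
Step 3: p0:escaped | p1:(4,0)->(5,0)->EXIT | p2:escaped | p3:escaped | p4:(5,1)->(5,0)->EXIT
Exit steps: [2, 3, 2, 2, 3]
First to escape: p0 at step 2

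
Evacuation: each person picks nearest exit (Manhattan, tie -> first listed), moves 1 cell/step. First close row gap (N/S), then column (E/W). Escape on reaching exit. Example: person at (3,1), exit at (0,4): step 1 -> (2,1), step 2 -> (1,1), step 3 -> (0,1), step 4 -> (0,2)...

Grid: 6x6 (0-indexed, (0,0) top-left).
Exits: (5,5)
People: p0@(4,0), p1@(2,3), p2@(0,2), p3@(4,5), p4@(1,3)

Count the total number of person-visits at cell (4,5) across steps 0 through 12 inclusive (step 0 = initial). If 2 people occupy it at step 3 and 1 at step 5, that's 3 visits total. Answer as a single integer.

Answer: 1

Derivation:
Step 0: p0@(4,0) p1@(2,3) p2@(0,2) p3@(4,5) p4@(1,3) -> at (4,5): 1 [p3], cum=1
Step 1: p0@(5,0) p1@(3,3) p2@(1,2) p3@ESC p4@(2,3) -> at (4,5): 0 [-], cum=1
Step 2: p0@(5,1) p1@(4,3) p2@(2,2) p3@ESC p4@(3,3) -> at (4,5): 0 [-], cum=1
Step 3: p0@(5,2) p1@(5,3) p2@(3,2) p3@ESC p4@(4,3) -> at (4,5): 0 [-], cum=1
Step 4: p0@(5,3) p1@(5,4) p2@(4,2) p3@ESC p4@(5,3) -> at (4,5): 0 [-], cum=1
Step 5: p0@(5,4) p1@ESC p2@(5,2) p3@ESC p4@(5,4) -> at (4,5): 0 [-], cum=1
Step 6: p0@ESC p1@ESC p2@(5,3) p3@ESC p4@ESC -> at (4,5): 0 [-], cum=1
Step 7: p0@ESC p1@ESC p2@(5,4) p3@ESC p4@ESC -> at (4,5): 0 [-], cum=1
Step 8: p0@ESC p1@ESC p2@ESC p3@ESC p4@ESC -> at (4,5): 0 [-], cum=1
Total visits = 1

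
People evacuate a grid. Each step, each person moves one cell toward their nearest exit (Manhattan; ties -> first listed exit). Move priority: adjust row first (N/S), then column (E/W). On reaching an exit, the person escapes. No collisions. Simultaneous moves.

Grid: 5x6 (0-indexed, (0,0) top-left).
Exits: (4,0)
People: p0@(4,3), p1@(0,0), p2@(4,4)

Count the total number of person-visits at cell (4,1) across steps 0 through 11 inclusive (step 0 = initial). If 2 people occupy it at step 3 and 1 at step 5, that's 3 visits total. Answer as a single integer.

Answer: 2

Derivation:
Step 0: p0@(4,3) p1@(0,0) p2@(4,4) -> at (4,1): 0 [-], cum=0
Step 1: p0@(4,2) p1@(1,0) p2@(4,3) -> at (4,1): 0 [-], cum=0
Step 2: p0@(4,1) p1@(2,0) p2@(4,2) -> at (4,1): 1 [p0], cum=1
Step 3: p0@ESC p1@(3,0) p2@(4,1) -> at (4,1): 1 [p2], cum=2
Step 4: p0@ESC p1@ESC p2@ESC -> at (4,1): 0 [-], cum=2
Total visits = 2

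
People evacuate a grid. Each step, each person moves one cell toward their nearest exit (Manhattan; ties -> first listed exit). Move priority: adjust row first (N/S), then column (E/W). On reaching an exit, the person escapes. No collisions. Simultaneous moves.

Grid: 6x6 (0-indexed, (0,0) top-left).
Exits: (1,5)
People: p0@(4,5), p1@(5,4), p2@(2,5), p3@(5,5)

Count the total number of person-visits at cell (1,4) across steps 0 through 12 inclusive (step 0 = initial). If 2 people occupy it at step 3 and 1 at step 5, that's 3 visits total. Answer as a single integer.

Step 0: p0@(4,5) p1@(5,4) p2@(2,5) p3@(5,5) -> at (1,4): 0 [-], cum=0
Step 1: p0@(3,5) p1@(4,4) p2@ESC p3@(4,5) -> at (1,4): 0 [-], cum=0
Step 2: p0@(2,5) p1@(3,4) p2@ESC p3@(3,5) -> at (1,4): 0 [-], cum=0
Step 3: p0@ESC p1@(2,4) p2@ESC p3@(2,5) -> at (1,4): 0 [-], cum=0
Step 4: p0@ESC p1@(1,4) p2@ESC p3@ESC -> at (1,4): 1 [p1], cum=1
Step 5: p0@ESC p1@ESC p2@ESC p3@ESC -> at (1,4): 0 [-], cum=1
Total visits = 1

Answer: 1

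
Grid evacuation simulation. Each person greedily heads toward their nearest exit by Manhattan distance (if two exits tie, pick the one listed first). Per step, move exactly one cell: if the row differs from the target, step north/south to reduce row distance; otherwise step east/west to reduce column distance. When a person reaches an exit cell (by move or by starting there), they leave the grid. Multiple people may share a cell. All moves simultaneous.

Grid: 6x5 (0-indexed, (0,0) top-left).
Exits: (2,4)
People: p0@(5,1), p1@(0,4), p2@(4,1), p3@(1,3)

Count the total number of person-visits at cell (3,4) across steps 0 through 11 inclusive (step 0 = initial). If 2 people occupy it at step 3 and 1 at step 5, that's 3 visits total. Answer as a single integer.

Answer: 0

Derivation:
Step 0: p0@(5,1) p1@(0,4) p2@(4,1) p3@(1,3) -> at (3,4): 0 [-], cum=0
Step 1: p0@(4,1) p1@(1,4) p2@(3,1) p3@(2,3) -> at (3,4): 0 [-], cum=0
Step 2: p0@(3,1) p1@ESC p2@(2,1) p3@ESC -> at (3,4): 0 [-], cum=0
Step 3: p0@(2,1) p1@ESC p2@(2,2) p3@ESC -> at (3,4): 0 [-], cum=0
Step 4: p0@(2,2) p1@ESC p2@(2,3) p3@ESC -> at (3,4): 0 [-], cum=0
Step 5: p0@(2,3) p1@ESC p2@ESC p3@ESC -> at (3,4): 0 [-], cum=0
Step 6: p0@ESC p1@ESC p2@ESC p3@ESC -> at (3,4): 0 [-], cum=0
Total visits = 0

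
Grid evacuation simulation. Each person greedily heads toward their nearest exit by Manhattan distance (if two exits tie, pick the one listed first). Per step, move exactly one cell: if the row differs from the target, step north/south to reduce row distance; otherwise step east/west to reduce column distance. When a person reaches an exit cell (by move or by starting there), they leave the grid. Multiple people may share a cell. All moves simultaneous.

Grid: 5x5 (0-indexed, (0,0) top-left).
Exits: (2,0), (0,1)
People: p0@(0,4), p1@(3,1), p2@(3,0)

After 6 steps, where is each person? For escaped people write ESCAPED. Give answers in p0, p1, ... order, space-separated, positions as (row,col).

Step 1: p0:(0,4)->(0,3) | p1:(3,1)->(2,1) | p2:(3,0)->(2,0)->EXIT
Step 2: p0:(0,3)->(0,2) | p1:(2,1)->(2,0)->EXIT | p2:escaped
Step 3: p0:(0,2)->(0,1)->EXIT | p1:escaped | p2:escaped

ESCAPED ESCAPED ESCAPED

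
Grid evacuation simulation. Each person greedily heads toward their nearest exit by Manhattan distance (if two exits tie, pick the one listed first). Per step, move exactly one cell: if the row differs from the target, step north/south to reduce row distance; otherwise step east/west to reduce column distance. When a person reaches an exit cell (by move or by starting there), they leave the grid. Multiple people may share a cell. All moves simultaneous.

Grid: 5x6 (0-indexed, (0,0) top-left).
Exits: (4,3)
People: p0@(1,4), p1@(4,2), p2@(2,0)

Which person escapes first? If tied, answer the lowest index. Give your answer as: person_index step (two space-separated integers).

Step 1: p0:(1,4)->(2,4) | p1:(4,2)->(4,3)->EXIT | p2:(2,0)->(3,0)
Step 2: p0:(2,4)->(3,4) | p1:escaped | p2:(3,0)->(4,0)
Step 3: p0:(3,4)->(4,4) | p1:escaped | p2:(4,0)->(4,1)
Step 4: p0:(4,4)->(4,3)->EXIT | p1:escaped | p2:(4,1)->(4,2)
Step 5: p0:escaped | p1:escaped | p2:(4,2)->(4,3)->EXIT
Exit steps: [4, 1, 5]
First to escape: p1 at step 1

Answer: 1 1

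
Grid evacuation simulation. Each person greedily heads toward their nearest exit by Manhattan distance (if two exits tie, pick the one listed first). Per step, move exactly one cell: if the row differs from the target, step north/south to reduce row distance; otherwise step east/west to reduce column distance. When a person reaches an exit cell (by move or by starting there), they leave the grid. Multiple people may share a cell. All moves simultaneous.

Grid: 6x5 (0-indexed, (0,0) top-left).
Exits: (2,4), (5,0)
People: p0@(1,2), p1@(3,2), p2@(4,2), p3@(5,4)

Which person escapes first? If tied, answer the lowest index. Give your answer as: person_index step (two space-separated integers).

Answer: 0 3

Derivation:
Step 1: p0:(1,2)->(2,2) | p1:(3,2)->(2,2) | p2:(4,2)->(5,2) | p3:(5,4)->(4,4)
Step 2: p0:(2,2)->(2,3) | p1:(2,2)->(2,3) | p2:(5,2)->(5,1) | p3:(4,4)->(3,4)
Step 3: p0:(2,3)->(2,4)->EXIT | p1:(2,3)->(2,4)->EXIT | p2:(5,1)->(5,0)->EXIT | p3:(3,4)->(2,4)->EXIT
Exit steps: [3, 3, 3, 3]
First to escape: p0 at step 3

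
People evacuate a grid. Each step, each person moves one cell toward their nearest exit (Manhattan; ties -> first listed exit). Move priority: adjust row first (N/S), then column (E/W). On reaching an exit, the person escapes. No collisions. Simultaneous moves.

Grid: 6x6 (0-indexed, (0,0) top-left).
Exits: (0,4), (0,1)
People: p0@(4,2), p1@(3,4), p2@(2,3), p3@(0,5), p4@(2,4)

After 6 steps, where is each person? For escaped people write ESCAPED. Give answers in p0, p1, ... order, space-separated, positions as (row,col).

Step 1: p0:(4,2)->(3,2) | p1:(3,4)->(2,4) | p2:(2,3)->(1,3) | p3:(0,5)->(0,4)->EXIT | p4:(2,4)->(1,4)
Step 2: p0:(3,2)->(2,2) | p1:(2,4)->(1,4) | p2:(1,3)->(0,3) | p3:escaped | p4:(1,4)->(0,4)->EXIT
Step 3: p0:(2,2)->(1,2) | p1:(1,4)->(0,4)->EXIT | p2:(0,3)->(0,4)->EXIT | p3:escaped | p4:escaped
Step 4: p0:(1,2)->(0,2) | p1:escaped | p2:escaped | p3:escaped | p4:escaped
Step 5: p0:(0,2)->(0,1)->EXIT | p1:escaped | p2:escaped | p3:escaped | p4:escaped

ESCAPED ESCAPED ESCAPED ESCAPED ESCAPED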